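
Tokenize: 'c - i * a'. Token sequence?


Scan left to right, longest-match per lexeme
Tokens: ID(c), OP(-), ID(i), OP(*), ID(a)


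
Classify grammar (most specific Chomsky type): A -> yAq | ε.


Single nonterminal LHS, but y^n q^n is not regular
Classification: Type 2 (Context-Free)


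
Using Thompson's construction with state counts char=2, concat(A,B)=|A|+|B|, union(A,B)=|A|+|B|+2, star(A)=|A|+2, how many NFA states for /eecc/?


Syntax tree has 4 char leaf(s), 0 union(s), 0 star(s)
chars contribute 4×2 = 8; each union adds +2; each star adds +2
Total: 8 + 0 + 0 = 8 states


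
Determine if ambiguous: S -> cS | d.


right-linear, alternatives start with distinct terminals 'c' vs 'd': unique leftmost derivation
Unambiguous


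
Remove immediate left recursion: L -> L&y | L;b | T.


Left-recursive alternatives: L&y, L;b; non-recursive: T
Introduce L': L -> TL', L' -> &yL' | ;bL' | ε


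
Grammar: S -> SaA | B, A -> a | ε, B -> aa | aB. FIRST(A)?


Per alternative of A: FIRST(a) = {a}; FIRST(ε) = {ε}
FIRST(A) = {a, ε}


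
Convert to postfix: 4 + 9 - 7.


Left to right (same or higher precedence on left)
Postfix: 4 9 + 7 -


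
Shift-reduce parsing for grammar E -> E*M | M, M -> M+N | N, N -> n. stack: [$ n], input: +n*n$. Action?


'n' on top is the handle for N -> n
Action: reduce (N -> n)


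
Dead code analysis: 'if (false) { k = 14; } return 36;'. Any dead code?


condition is constant false, so the whole block is unreachable
Dead: 'if (false) { k = 14; }'


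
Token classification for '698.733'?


Pattern: digits with a decimal point
Type: FLOAT_LITERAL


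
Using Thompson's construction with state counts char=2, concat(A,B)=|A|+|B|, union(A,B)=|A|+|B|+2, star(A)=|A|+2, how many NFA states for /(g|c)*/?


Syntax tree has 2 char leaf(s), 1 union(s), 1 star(s)
chars contribute 2×2 = 4; each union adds +2; each star adds +2
Total: 4 + 2 + 2 = 8 states


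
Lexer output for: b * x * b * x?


Scan left to right, longest-match per lexeme
Tokens: ID(b), OP(*), ID(x), OP(*), ID(b), OP(*), ID(x)


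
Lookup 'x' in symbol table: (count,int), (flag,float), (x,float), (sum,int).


Lookup 'x' → type float


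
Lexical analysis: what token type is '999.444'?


Pattern: digits with a decimal point
Type: FLOAT_LITERAL


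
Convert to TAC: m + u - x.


Break into single-operator statements:
t1 = m + u
t2 = t1 - x


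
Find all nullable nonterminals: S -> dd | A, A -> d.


A nonterminal is nullable iff some alternative derives ε (directly, or every symbol in it is nullable)
Nullable: {}


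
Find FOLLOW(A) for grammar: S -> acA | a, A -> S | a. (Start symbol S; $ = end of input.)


$ ∈ FOLLOW(S). For each A -> αBβ: add FIRST(β)\{ε} to FOLLOW(B); if β nullable, add FOLLOW(A).
FOLLOW(A) = {$}


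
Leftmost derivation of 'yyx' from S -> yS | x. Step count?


Derivation: S => yS => yyS => yyx
Steps: 3


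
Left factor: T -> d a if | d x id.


Common prefix: 'd'
Factored: T -> d T', T' -> a if | x id


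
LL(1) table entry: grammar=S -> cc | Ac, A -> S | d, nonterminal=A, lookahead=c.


For [A, c]: 'c' ∈ FIRST(S)
Entry: A -> S


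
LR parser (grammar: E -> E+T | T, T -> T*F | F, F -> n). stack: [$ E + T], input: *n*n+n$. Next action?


'*' can extend T; shift to build T -> T*F
Action: shift


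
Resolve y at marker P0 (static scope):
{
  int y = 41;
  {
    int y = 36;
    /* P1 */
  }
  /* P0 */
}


y declared in the same block as P0
y = 41


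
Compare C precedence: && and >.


'>' is relational (level 7); '&&' is logical AND (level 2)
Higher level binds tighter
'>' has higher precedence than '&&'


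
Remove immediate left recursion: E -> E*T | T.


Left-recursive alternatives: E*T; non-recursive: T
Introduce E': E -> TE', E' -> *TE' | ε


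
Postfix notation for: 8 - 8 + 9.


Left to right (same or higher precedence on left)
Postfix: 8 8 - 9 +


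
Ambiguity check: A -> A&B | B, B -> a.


precedence layered via separate nonterminal B: deterministic
Unambiguous


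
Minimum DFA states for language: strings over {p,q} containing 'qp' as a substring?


KMP-style automaton: 2 progress states + 1 absorbing accept = 3
Minimal DFA: 3 states


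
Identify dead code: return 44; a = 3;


statement follows a return and is unreachable
Dead: 'a = 3'


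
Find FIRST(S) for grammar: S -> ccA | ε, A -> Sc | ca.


Per alternative of S: FIRST(ccA) = {c}; FIRST(ε) = {ε}
FIRST(S) = {c, ε}


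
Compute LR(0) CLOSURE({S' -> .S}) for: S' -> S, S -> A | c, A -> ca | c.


Start: S' -> .S
For each item with dot before a nonterminal B, add B -> .γ for every B-production
Closure: [S' -> .S, S -> .A, S -> .c, A -> .ca, A -> .c]


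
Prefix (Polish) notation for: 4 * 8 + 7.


left-to-right (same/higher precedence on left): tree is (+ (* 4 8) 7)
Prefix: + * 4 8 7


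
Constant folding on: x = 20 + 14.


20 + 14 = 34 at compile time
Optimized: x = 34


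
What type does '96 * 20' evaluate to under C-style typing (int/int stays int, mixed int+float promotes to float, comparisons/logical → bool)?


Operand types: int * int
Rule: mixed int/float promotes to float; int/int stays int
Result type: int


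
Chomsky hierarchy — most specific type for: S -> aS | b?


Right-linear: every RHS is a terminal or a terminal followed by one nonterminal
Classification: Type 3 (Regular)


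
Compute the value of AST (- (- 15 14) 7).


Evaluate inner: (- 15 14) = 1
Evaluate root: (- 1 7) = -6
Result: -6


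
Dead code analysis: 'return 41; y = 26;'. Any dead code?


statement follows a return and is unreachable
Dead: 'y = 26'


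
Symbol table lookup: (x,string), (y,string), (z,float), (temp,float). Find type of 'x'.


Lookup 'x' → type string


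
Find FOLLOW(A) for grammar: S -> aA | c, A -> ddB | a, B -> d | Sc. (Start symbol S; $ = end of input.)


$ ∈ FOLLOW(S). For each A -> αBβ: add FIRST(β)\{ε} to FOLLOW(B); if β nullable, add FOLLOW(A).
FOLLOW(A) = {$, c}


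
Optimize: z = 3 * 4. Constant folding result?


3 * 4 = 12 at compile time
Optimized: z = 12


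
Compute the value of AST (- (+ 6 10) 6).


Evaluate inner: (+ 6 10) = 16
Evaluate root: (- 16 6) = 10
Result: 10


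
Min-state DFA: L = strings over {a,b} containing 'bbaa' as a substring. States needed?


KMP-style automaton: 4 progress states + 1 absorbing accept = 5
Minimal DFA: 5 states


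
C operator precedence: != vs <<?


'<<' is shift (level 8); '!=' is equality (level 6)
Higher level binds tighter
'<<' has higher precedence than '!='


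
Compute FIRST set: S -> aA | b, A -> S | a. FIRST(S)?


Per alternative of S: FIRST(aA) = {a}; FIRST(b) = {b}
FIRST(S) = {a, b}


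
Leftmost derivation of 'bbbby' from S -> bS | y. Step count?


Derivation: S => bS => bbS => bbbS => bbbbS => bbbby
Steps: 5


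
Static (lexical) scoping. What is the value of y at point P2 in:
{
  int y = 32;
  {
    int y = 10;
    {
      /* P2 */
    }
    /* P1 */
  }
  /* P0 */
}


P2's block does not declare y; resolves to the enclosing declaration at depth 1
y = 10


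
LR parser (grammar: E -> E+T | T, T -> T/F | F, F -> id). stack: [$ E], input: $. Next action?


start symbol E on stack, input exhausted
Action: accept


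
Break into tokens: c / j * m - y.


Scan left to right, longest-match per lexeme
Tokens: ID(c), OP(/), ID(j), OP(*), ID(m), OP(-), ID(y)


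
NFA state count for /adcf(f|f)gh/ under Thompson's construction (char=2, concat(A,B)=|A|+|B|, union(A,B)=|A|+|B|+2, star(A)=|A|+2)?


Syntax tree has 8 char leaf(s), 1 union(s), 0 star(s)
chars contribute 8×2 = 16; each union adds +2; each star adds +2
Total: 16 + 2 + 0 = 18 states


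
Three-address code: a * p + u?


Break into single-operator statements:
t1 = a * p
t2 = t1 + u


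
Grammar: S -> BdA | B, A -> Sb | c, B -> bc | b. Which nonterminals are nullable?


A nonterminal is nullable iff some alternative derives ε (directly, or every symbol in it is nullable)
Nullable: {}


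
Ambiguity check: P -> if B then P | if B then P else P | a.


dangling else: 'if B then if B then a else a' parses two ways
Ambiguous


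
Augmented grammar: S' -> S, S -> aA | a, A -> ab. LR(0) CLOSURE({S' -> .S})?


Start: S' -> .S
For each item with dot before a nonterminal B, add B -> .γ for every B-production
Closure: [S' -> .S, S -> .aA, S -> .a]


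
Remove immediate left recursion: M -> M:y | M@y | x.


Left-recursive alternatives: M:y, M@y; non-recursive: x
Introduce M': M -> xM', M' -> :yM' | @yM' | ε


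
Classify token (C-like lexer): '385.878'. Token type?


Pattern: digits with a decimal point
Type: FLOAT_LITERAL


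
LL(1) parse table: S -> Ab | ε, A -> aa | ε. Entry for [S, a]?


For [S, a]: 'a' ∈ FIRST(Ab)
Entry: S -> Ab


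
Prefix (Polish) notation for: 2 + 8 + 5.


left-to-right (same/higher precedence on left): tree is (+ (+ 2 8) 5)
Prefix: + + 2 8 5


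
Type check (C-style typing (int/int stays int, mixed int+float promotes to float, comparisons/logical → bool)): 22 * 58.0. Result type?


Operand types: int * float
Rule: mixed int/float promotes to float; int/int stays int
Result type: float


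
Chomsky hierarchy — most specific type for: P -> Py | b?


Left-linear: every RHS is a terminal or one nonterminal followed by a terminal
Classification: Type 3 (Regular)


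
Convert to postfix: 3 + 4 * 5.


* has higher precedence, evaluate 4*5 first
Postfix: 3 4 5 * +


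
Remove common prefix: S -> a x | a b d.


Common prefix: 'a'
Factored: S -> a S', S' -> x | b d


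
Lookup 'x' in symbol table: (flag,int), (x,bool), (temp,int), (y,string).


Lookup 'x' → type bool


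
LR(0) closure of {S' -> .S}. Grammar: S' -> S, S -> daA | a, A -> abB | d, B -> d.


Start: S' -> .S
For each item with dot before a nonterminal B, add B -> .γ for every B-production
Closure: [S' -> .S, S -> .daA, S -> .a]


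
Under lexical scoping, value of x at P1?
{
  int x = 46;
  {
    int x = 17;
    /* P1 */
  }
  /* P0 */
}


x declared in the same block as P1
x = 17


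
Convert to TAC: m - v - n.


Break into single-operator statements:
t1 = m - v
t2 = t1 - n


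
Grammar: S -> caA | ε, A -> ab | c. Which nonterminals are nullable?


A nonterminal is nullable iff some alternative derives ε (directly, or every symbol in it is nullable)
Nullable: {S}


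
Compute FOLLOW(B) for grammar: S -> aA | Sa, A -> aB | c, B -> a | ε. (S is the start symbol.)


$ ∈ FOLLOW(S). For each A -> αBβ: add FIRST(β)\{ε} to FOLLOW(B); if β nullable, add FOLLOW(A).
FOLLOW(B) = {$, a}


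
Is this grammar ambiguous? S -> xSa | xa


balanced x^n…a^n: each string has a unique parse
Unambiguous


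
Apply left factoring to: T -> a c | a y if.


Common prefix: 'a'
Factored: T -> a T', T' -> c | y if


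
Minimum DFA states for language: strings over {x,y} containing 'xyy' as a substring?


KMP-style automaton: 3 progress states + 1 absorbing accept = 4
Minimal DFA: 4 states


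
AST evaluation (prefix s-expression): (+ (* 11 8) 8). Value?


Evaluate inner: (* 11 8) = 88
Evaluate root: (+ 88 8) = 96
Result: 96


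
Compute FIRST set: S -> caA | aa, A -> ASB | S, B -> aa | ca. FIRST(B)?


Per alternative of B: FIRST(aa) = {a}; FIRST(ca) = {c}
FIRST(B) = {a, c}


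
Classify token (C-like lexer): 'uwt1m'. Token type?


Pattern: letter/underscore followed by alphanumerics, not a keyword
Type: IDENTIFIER


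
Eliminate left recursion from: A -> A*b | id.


Left-recursive alternatives: A*b; non-recursive: id
Introduce A': A -> idA', A' -> *bA' | ε


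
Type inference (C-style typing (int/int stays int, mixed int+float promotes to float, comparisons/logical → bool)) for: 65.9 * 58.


Operand types: float * int
Rule: mixed int/float promotes to float; int/int stays int
Result type: float


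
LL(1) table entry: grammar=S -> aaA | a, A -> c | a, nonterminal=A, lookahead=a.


For [A, a]: 'a' ∈ FIRST(a)
Entry: A -> a


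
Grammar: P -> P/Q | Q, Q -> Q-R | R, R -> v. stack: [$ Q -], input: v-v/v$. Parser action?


no handle; shift 'v'
Action: shift


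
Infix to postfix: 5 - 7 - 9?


Left to right (same or higher precedence on left)
Postfix: 5 7 - 9 -


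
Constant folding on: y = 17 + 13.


17 + 13 = 30 at compile time
Optimized: y = 30


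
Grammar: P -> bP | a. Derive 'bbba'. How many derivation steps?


Derivation: P => bP => bbP => bbbP => bbba
Steps: 4


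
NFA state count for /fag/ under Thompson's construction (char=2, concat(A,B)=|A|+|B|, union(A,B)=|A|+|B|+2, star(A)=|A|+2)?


Syntax tree has 3 char leaf(s), 0 union(s), 0 star(s)
chars contribute 3×2 = 6; each union adds +2; each star adds +2
Total: 6 + 0 + 0 = 6 states


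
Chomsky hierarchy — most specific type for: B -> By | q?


Left-linear: every RHS is a terminal or one nonterminal followed by a terminal
Classification: Type 3 (Regular)


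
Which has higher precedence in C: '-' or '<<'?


'-' is additive (level 9); '<<' is shift (level 8)
Higher level binds tighter
'-' has higher precedence than '<<'


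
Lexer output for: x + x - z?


Scan left to right, longest-match per lexeme
Tokens: ID(x), OP(+), ID(x), OP(-), ID(z)


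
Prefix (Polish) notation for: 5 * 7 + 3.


left-to-right (same/higher precedence on left): tree is (+ (* 5 7) 3)
Prefix: + * 5 7 3


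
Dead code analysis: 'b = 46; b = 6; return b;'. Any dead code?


first assignment to b is overwritten before any read
Dead: 'b = 46'


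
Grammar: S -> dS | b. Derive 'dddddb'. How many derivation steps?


Derivation: S => dS => ddS => dddS => ddddS => dddddS => dddddb
Steps: 6


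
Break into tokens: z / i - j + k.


Scan left to right, longest-match per lexeme
Tokens: ID(z), OP(/), ID(i), OP(-), ID(j), OP(+), ID(k)


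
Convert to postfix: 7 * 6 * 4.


Left to right (same or higher precedence on left)
Postfix: 7 6 * 4 *


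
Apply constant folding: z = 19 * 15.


19 * 15 = 285 at compile time
Optimized: z = 285


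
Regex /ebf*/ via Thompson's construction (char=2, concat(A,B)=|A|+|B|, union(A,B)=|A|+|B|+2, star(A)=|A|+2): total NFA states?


Syntax tree has 3 char leaf(s), 0 union(s), 1 star(s)
chars contribute 3×2 = 6; each union adds +2; each star adds +2
Total: 6 + 0 + 2 = 8 states


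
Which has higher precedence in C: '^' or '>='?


'>=' is relational (level 7); '^' is bitwise XOR (level 4)
Higher level binds tighter
'>=' has higher precedence than '^'


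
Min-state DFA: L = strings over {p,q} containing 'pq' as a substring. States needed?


KMP-style automaton: 2 progress states + 1 absorbing accept = 3
Minimal DFA: 3 states


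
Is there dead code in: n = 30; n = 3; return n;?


first assignment to n is overwritten before any read
Dead: 'n = 30'


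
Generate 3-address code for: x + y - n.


Break into single-operator statements:
t1 = x + y
t2 = t1 - n


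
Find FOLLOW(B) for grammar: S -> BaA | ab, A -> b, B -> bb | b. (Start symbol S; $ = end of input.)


$ ∈ FOLLOW(S). For each A -> αBβ: add FIRST(β)\{ε} to FOLLOW(B); if β nullable, add FOLLOW(A).
FOLLOW(B) = {a}


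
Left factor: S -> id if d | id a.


Common prefix: 'id'
Factored: S -> id S', S' -> if d | a


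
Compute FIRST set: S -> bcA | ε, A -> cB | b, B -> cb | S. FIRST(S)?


Per alternative of S: FIRST(bcA) = {b}; FIRST(ε) = {ε}
FIRST(S) = {b, ε}


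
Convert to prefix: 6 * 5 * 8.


left-to-right (same/higher precedence on left): tree is (* (* 6 5) 8)
Prefix: * * 6 5 8


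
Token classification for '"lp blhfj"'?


Pattern: double-quoted sequence
Type: STRING_LITERAL


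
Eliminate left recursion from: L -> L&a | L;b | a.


Left-recursive alternatives: L&a, L;b; non-recursive: a
Introduce L': L -> aL', L' -> &aL' | ;bL' | ε


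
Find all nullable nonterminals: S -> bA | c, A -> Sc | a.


A nonterminal is nullable iff some alternative derives ε (directly, or every symbol in it is nullable)
Nullable: {}


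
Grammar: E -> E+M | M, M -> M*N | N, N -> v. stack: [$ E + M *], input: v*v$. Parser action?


no handle; shift 'v'
Action: shift


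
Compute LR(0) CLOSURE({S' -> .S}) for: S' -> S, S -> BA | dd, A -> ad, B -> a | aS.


Start: S' -> .S
For each item with dot before a nonterminal B, add B -> .γ for every B-production
Closure: [S' -> .S, S -> .BA, S -> .dd, B -> .a, B -> .aS]


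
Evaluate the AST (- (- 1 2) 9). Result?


Evaluate inner: (- 1 2) = -1
Evaluate root: (- -1 9) = -10
Result: -10


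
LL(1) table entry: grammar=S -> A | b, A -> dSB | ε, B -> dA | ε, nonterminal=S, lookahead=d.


For [S, d]: 'd' ∈ FIRST(A)
Entry: S -> A


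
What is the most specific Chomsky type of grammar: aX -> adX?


LHS has context (more than one symbol) and |LHS| ≤ |RHS|
Classification: Type 1 (Context-Sensitive)


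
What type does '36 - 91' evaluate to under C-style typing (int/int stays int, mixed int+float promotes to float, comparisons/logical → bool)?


Operand types: int - int
Rule: mixed int/float promotes to float; int/int stays int
Result type: int


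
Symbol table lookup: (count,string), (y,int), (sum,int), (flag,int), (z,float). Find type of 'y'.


Lookup 'y' → type int


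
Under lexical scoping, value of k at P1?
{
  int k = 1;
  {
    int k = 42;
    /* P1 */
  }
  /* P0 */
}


k declared in the same block as P1
k = 42


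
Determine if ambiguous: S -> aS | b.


right-linear, alternatives start with distinct terminals 'a' vs 'b': unique leftmost derivation
Unambiguous


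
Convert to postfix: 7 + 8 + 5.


Left to right (same or higher precedence on left)
Postfix: 7 8 + 5 +


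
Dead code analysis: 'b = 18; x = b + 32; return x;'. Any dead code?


b is read by x's definition; x is returned
No dead code


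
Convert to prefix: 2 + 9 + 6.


left-to-right (same/higher precedence on left): tree is (+ (+ 2 9) 6)
Prefix: + + 2 9 6


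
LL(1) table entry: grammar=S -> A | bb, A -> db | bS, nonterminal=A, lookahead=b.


For [A, b]: 'b' ∈ FIRST(bS)
Entry: A -> bS


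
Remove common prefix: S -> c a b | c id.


Common prefix: 'c'
Factored: S -> c S', S' -> a b | id


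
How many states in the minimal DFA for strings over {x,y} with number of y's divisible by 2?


Track (count of y) mod 2: states 0..1, accept at 0
Minimal DFA: 2 states


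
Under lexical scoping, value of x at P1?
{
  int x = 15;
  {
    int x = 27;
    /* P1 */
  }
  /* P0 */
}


x declared in the same block as P1
x = 27


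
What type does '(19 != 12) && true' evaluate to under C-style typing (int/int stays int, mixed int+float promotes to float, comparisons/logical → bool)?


Operand types: bool && bool
Rule: logical operators take bool operands and yield bool
Result type: bool


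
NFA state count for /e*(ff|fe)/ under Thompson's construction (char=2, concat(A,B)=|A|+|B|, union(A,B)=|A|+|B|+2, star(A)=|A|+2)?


Syntax tree has 5 char leaf(s), 1 union(s), 1 star(s)
chars contribute 5×2 = 10; each union adds +2; each star adds +2
Total: 10 + 2 + 2 = 14 states


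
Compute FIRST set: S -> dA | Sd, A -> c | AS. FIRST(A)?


Per alternative of A: FIRST(c) = {c}; FIRST(AS) = {c}
FIRST(A) = {c}


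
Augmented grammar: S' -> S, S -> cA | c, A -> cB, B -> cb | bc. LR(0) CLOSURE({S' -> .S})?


Start: S' -> .S
For each item with dot before a nonterminal B, add B -> .γ for every B-production
Closure: [S' -> .S, S -> .cA, S -> .c]


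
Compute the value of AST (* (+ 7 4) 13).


Evaluate inner: (+ 7 4) = 11
Evaluate root: (* 11 13) = 143
Result: 143


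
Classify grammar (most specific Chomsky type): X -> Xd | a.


Left-linear: every RHS is a terminal or one nonterminal followed by a terminal
Classification: Type 3 (Regular)


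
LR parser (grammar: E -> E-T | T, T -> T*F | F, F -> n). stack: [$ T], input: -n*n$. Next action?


lookahead ∉ {*} so T won't extend; reduce E -> T
Action: reduce (E -> T)


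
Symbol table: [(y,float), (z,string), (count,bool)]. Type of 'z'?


Lookup 'z' → type string


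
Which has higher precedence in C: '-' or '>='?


'-' is additive (level 9); '>=' is relational (level 7)
Higher level binds tighter
'-' has higher precedence than '>='


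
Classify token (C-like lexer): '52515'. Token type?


Pattern: digits only
Type: INTEGER_LITERAL


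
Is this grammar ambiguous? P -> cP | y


right-linear, alternatives start with distinct terminals 'c' vs 'y': unique leftmost derivation
Unambiguous


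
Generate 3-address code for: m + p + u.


Break into single-operator statements:
t1 = m + p
t2 = t1 + u


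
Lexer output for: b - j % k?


Scan left to right, longest-match per lexeme
Tokens: ID(b), OP(-), ID(j), OP(%), ID(k)


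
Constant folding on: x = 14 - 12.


14 - 12 = 2 at compile time
Optimized: x = 2


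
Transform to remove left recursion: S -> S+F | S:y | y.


Left-recursive alternatives: S+F, S:y; non-recursive: y
Introduce S': S -> yS', S' -> +FS' | :yS' | ε


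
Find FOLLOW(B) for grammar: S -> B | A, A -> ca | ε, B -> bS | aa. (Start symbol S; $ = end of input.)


$ ∈ FOLLOW(S). For each A -> αBβ: add FIRST(β)\{ε} to FOLLOW(B); if β nullable, add FOLLOW(A).
FOLLOW(B) = {$}


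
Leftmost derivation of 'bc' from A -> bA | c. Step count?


Derivation: A => bA => bc
Steps: 2


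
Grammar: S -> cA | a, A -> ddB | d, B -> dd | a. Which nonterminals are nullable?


A nonterminal is nullable iff some alternative derives ε (directly, or every symbol in it is nullable)
Nullable: {}


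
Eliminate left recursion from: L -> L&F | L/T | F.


Left-recursive alternatives: L&F, L/T; non-recursive: F
Introduce L': L -> FL', L' -> &FL' | /TL' | ε


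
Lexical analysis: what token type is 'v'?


Pattern: letter/underscore followed by alphanumerics, not a keyword
Type: IDENTIFIER


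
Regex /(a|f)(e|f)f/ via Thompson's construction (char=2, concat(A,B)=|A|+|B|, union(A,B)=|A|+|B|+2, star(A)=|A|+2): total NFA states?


Syntax tree has 5 char leaf(s), 2 union(s), 0 star(s)
chars contribute 5×2 = 10; each union adds +2; each star adds +2
Total: 10 + 4 + 0 = 14 states


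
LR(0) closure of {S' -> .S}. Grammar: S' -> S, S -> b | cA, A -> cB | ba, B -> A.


Start: S' -> .S
For each item with dot before a nonterminal B, add B -> .γ for every B-production
Closure: [S' -> .S, S -> .b, S -> .cA]


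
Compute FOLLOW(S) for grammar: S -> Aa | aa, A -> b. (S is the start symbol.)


$ ∈ FOLLOW(S). For each A -> αBβ: add FIRST(β)\{ε} to FOLLOW(B); if β nullable, add FOLLOW(A).
FOLLOW(S) = {$}


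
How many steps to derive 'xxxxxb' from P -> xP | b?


Derivation: P => xP => xxP => xxxP => xxxxP => xxxxxP => xxxxxb
Steps: 6


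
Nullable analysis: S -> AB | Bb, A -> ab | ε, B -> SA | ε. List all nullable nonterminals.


A nonterminal is nullable iff some alternative derives ε (directly, or every symbol in it is nullable)
Nullable: {A, B, S}


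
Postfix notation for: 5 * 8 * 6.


Left to right (same or higher precedence on left)
Postfix: 5 8 * 6 *


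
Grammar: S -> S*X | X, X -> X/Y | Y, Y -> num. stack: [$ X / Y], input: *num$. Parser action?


handle 'X/Y' on top
Action: reduce (X -> X/Y)


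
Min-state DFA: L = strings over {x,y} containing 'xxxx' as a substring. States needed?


KMP-style automaton: 4 progress states + 1 absorbing accept = 5
Minimal DFA: 5 states


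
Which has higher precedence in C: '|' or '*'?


'*' is multiplicative (level 10); '|' is bitwise OR (level 3)
Higher level binds tighter
'*' has higher precedence than '|'


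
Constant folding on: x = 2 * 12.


2 * 12 = 24 at compile time
Optimized: x = 24


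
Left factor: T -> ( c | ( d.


Common prefix: '('
Factored: T -> ( T', T' -> c | d


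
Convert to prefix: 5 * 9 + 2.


left-to-right (same/higher precedence on left): tree is (+ (* 5 9) 2)
Prefix: + * 5 9 2


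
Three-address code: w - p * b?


Break into single-operator statements:
t1 = p * b
t2 = w - t1


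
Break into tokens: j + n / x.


Scan left to right, longest-match per lexeme
Tokens: ID(j), OP(+), ID(n), OP(/), ID(x)


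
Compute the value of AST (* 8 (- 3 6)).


Evaluate inner: (- 3 6) = -3
Evaluate root: (* 8 -3) = -24
Result: -24


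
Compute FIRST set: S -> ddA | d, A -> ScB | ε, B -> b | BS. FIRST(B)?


Per alternative of B: FIRST(b) = {b}; FIRST(BS) = {b}
FIRST(B) = {b}


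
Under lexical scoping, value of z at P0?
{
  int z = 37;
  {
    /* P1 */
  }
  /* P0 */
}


z declared in the same block as P0
z = 37


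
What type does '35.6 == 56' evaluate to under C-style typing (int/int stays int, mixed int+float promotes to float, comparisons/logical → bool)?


Operand types: float == int
Rule: comparison yields bool
Result type: bool


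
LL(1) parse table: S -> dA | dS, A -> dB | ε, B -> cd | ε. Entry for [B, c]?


For [B, c]: 'c' ∈ FIRST(cd)
Entry: B -> cd


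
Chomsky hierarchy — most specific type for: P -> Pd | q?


Left-linear: every RHS is a terminal or one nonterminal followed by a terminal
Classification: Type 3 (Regular)


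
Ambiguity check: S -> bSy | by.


balanced b^n…y^n: each string has a unique parse
Unambiguous


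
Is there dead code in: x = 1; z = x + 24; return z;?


x is read by z's definition; z is returned
No dead code


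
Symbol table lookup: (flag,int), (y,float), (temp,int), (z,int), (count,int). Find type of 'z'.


Lookup 'z' → type int


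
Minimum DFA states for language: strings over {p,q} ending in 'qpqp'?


Track the longest suffix of input matching a prefix of 'qpqp': 5 classes (prefixes of length 0..4)
Minimal DFA: 5 states


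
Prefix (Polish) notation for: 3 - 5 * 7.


'*' binds tighter: tree is (- 3 (* 5 7))
Prefix: - 3 * 5 7


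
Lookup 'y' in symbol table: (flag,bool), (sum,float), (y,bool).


Lookup 'y' → type bool


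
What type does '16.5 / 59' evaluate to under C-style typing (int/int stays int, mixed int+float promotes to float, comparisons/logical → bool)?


Operand types: float / int
Rule: mixed int/float promotes to float; int/int stays int
Result type: float


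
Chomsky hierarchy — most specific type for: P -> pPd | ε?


Single nonterminal LHS, but p^n d^n is not regular
Classification: Type 2 (Context-Free)


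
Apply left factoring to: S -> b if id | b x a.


Common prefix: 'b'
Factored: S -> b S', S' -> if id | x a


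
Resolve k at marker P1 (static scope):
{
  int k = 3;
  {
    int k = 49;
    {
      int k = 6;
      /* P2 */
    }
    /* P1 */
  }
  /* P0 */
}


k declared in the same block as P1
k = 49


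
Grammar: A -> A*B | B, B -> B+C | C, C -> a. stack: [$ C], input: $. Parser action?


'C' (not preceded by B+) is the handle for B -> C
Action: reduce (B -> C)


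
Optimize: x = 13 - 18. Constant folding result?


13 - 18 = -5 at compile time
Optimized: x = -5


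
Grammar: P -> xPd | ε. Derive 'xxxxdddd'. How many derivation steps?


Derivation: P => xPd => xxPdd => xxxPddd => xxxxPdddd => xxxxdddd
Steps: 5


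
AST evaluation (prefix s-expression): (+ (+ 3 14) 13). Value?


Evaluate inner: (+ 3 14) = 17
Evaluate root: (+ 17 13) = 30
Result: 30


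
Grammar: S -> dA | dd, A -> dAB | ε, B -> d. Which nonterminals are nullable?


A nonterminal is nullable iff some alternative derives ε (directly, or every symbol in it is nullable)
Nullable: {A}


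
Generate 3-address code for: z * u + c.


Break into single-operator statements:
t1 = z * u
t2 = t1 + c


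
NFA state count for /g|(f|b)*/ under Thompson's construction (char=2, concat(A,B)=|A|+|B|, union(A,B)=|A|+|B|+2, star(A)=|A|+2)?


Syntax tree has 3 char leaf(s), 2 union(s), 1 star(s)
chars contribute 3×2 = 6; each union adds +2; each star adds +2
Total: 6 + 4 + 2 = 12 states


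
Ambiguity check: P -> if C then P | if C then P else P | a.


dangling else: 'if C then if C then a else a' parses two ways
Ambiguous


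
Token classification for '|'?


Pattern: operator symbol
Type: OPERATOR


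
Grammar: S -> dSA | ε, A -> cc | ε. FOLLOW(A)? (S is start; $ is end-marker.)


$ ∈ FOLLOW(S). For each A -> αBβ: add FIRST(β)\{ε} to FOLLOW(B); if β nullable, add FOLLOW(A).
FOLLOW(A) = {$, c}


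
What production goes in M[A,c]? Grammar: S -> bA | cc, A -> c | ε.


For [A, c]: 'c' ∈ FIRST(c)
Entry: A -> c


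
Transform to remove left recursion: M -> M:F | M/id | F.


Left-recursive alternatives: M:F, M/id; non-recursive: F
Introduce M': M -> FM', M' -> :FM' | /idM' | ε


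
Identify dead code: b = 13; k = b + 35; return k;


b is read by k's definition; k is returned
No dead code


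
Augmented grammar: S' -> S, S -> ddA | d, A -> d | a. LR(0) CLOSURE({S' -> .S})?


Start: S' -> .S
For each item with dot before a nonterminal B, add B -> .γ for every B-production
Closure: [S' -> .S, S -> .ddA, S -> .d]


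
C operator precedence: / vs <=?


'/' is multiplicative (level 10); '<=' is relational (level 7)
Higher level binds tighter
'/' has higher precedence than '<='


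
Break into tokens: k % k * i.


Scan left to right, longest-match per lexeme
Tokens: ID(k), OP(%), ID(k), OP(*), ID(i)


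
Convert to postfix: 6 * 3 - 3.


Left to right (same or higher precedence on left)
Postfix: 6 3 * 3 -


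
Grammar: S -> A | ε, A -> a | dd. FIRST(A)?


Per alternative of A: FIRST(a) = {a}; FIRST(dd) = {d}
FIRST(A) = {a, d}


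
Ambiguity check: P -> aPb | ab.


balanced a^n…b^n: each string has a unique parse
Unambiguous


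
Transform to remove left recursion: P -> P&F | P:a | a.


Left-recursive alternatives: P&F, P:a; non-recursive: a
Introduce P': P -> aP', P' -> &FP' | :aP' | ε


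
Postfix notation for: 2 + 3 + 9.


Left to right (same or higher precedence on left)
Postfix: 2 3 + 9 +


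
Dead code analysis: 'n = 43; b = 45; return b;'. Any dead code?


n is assigned but never read
Dead: 'n = 43'


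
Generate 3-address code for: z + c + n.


Break into single-operator statements:
t1 = z + c
t2 = t1 + n


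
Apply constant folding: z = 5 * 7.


5 * 7 = 35 at compile time
Optimized: z = 35


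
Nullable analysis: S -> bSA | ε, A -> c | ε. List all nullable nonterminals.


A nonterminal is nullable iff some alternative derives ε (directly, or every symbol in it is nullable)
Nullable: {A, S}


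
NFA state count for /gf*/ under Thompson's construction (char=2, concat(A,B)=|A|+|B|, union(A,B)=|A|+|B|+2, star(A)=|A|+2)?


Syntax tree has 2 char leaf(s), 0 union(s), 1 star(s)
chars contribute 2×2 = 4; each union adds +2; each star adds +2
Total: 4 + 0 + 2 = 6 states


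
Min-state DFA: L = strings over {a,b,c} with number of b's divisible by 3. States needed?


Track (count of b) mod 3: states 0..2, accept at 0
Minimal DFA: 3 states


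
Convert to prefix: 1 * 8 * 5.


left-to-right (same/higher precedence on left): tree is (* (* 1 8) 5)
Prefix: * * 1 8 5


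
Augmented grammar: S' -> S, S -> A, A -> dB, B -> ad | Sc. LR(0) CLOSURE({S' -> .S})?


Start: S' -> .S
For each item with dot before a nonterminal B, add B -> .γ for every B-production
Closure: [S' -> .S, S -> .A, A -> .dB]


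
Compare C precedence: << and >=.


'<<' is shift (level 8); '>=' is relational (level 7)
Higher level binds tighter
'<<' has higher precedence than '>='


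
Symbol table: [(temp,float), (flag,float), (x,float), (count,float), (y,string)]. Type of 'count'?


Lookup 'count' → type float


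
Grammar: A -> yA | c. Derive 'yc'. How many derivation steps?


Derivation: A => yA => yc
Steps: 2


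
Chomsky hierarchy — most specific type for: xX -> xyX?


LHS has context (more than one symbol) and |LHS| ≤ |RHS|
Classification: Type 1 (Context-Sensitive)


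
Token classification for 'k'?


Pattern: letter/underscore followed by alphanumerics, not a keyword
Type: IDENTIFIER


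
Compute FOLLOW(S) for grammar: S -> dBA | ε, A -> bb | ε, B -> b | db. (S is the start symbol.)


$ ∈ FOLLOW(S). For each A -> αBβ: add FIRST(β)\{ε} to FOLLOW(B); if β nullable, add FOLLOW(A).
FOLLOW(S) = {$}


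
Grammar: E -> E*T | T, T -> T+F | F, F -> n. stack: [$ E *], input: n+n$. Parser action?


no handle ('E*' is not any RHS); shift 'n'
Action: shift


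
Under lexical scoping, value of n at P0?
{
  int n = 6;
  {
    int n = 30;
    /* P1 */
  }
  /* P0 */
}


n declared in the same block as P0
n = 6


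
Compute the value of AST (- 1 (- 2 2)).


Evaluate inner: (- 2 2) = 0
Evaluate root: (- 1 0) = 1
Result: 1


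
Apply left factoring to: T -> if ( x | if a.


Common prefix: 'if'
Factored: T -> if T', T' -> ( x | a


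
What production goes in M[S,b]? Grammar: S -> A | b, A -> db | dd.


For [S, b]: 'b' ∈ FIRST(b)
Entry: S -> b


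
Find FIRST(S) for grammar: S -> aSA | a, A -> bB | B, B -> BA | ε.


Per alternative of S: FIRST(aSA) = {a}; FIRST(a) = {a}
FIRST(S) = {a}


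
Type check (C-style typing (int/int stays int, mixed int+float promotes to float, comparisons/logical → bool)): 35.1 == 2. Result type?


Operand types: float == int
Rule: comparison yields bool
Result type: bool


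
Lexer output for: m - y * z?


Scan left to right, longest-match per lexeme
Tokens: ID(m), OP(-), ID(y), OP(*), ID(z)


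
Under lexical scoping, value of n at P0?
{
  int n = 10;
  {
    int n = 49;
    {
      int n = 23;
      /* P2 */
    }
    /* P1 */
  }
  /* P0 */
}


n declared in the same block as P0
n = 10


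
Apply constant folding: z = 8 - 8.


8 - 8 = 0 at compile time
Optimized: z = 0


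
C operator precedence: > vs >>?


'>>' is shift (level 8); '>' is relational (level 7)
Higher level binds tighter
'>>' has higher precedence than '>'


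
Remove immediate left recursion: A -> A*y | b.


Left-recursive alternatives: A*y; non-recursive: b
Introduce A': A -> bA', A' -> *yA' | ε


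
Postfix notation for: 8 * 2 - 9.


Left to right (same or higher precedence on left)
Postfix: 8 2 * 9 -


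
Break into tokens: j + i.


Scan left to right, longest-match per lexeme
Tokens: ID(j), OP(+), ID(i)


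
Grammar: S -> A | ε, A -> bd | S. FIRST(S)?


Per alternative of S: FIRST(A) = {b, ε}; FIRST(ε) = {ε}
FIRST(S) = {b, ε}


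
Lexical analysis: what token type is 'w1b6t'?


Pattern: letter/underscore followed by alphanumerics, not a keyword
Type: IDENTIFIER


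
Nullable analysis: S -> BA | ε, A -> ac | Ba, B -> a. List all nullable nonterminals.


A nonterminal is nullable iff some alternative derives ε (directly, or every symbol in it is nullable)
Nullable: {S}


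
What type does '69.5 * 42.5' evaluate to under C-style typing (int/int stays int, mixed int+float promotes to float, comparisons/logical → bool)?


Operand types: float * float
Rule: mixed int/float promotes to float; int/int stays int
Result type: float


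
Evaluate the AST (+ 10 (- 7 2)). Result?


Evaluate inner: (- 7 2) = 5
Evaluate root: (+ 10 5) = 15
Result: 15


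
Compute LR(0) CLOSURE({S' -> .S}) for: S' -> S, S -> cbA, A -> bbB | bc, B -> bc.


Start: S' -> .S
For each item with dot before a nonterminal B, add B -> .γ for every B-production
Closure: [S' -> .S, S -> .cbA]


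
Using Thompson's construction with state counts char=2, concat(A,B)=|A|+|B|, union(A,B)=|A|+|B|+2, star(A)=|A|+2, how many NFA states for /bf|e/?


Syntax tree has 3 char leaf(s), 1 union(s), 0 star(s)
chars contribute 3×2 = 6; each union adds +2; each star adds +2
Total: 6 + 2 + 0 = 8 states


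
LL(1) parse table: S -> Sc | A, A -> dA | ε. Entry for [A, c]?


For [A, c]: ε is nullable and 'c' ∈ FOLLOW(A)
Entry: A -> ε


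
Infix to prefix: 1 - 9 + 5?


left-to-right (same/higher precedence on left): tree is (+ (- 1 9) 5)
Prefix: + - 1 9 5


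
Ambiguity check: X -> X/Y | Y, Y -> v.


precedence layered via separate nonterminal Y: deterministic
Unambiguous


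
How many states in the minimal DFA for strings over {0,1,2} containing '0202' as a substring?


KMP-style automaton: 4 progress states + 1 absorbing accept = 5
Minimal DFA: 5 states


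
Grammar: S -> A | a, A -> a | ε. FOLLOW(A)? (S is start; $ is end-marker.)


$ ∈ FOLLOW(S). For each A -> αBβ: add FIRST(β)\{ε} to FOLLOW(B); if β nullable, add FOLLOW(A).
FOLLOW(A) = {$}


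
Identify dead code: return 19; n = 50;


statement follows a return and is unreachable
Dead: 'n = 50'


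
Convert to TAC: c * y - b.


Break into single-operator statements:
t1 = c * y
t2 = t1 - b


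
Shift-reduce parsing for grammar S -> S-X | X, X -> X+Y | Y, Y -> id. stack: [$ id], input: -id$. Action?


'id' on top is the handle for Y -> id
Action: reduce (Y -> id)


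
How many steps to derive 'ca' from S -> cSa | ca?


Derivation: S => ca
Steps: 1


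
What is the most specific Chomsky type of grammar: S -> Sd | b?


Left-linear: every RHS is a terminal or one nonterminal followed by a terminal
Classification: Type 3 (Regular)


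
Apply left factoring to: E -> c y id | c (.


Common prefix: 'c'
Factored: E -> c E', E' -> y id | (


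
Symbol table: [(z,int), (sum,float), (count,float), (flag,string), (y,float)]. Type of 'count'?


Lookup 'count' → type float


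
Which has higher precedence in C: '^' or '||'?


'^' is bitwise XOR (level 4); '||' is logical OR (level 1)
Higher level binds tighter
'^' has higher precedence than '||'


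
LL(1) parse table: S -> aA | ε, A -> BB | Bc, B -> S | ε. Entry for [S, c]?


For [S, c]: ε is nullable and 'c' ∈ FOLLOW(S)
Entry: S -> ε


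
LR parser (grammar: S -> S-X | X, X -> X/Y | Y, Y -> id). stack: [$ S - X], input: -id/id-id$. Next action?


handle 'S-X' on top; lookahead ∈ FOLLOW(S) = {-, $}
Action: reduce (S -> S-X)


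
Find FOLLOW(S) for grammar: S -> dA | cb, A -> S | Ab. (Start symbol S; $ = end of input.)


$ ∈ FOLLOW(S). For each A -> αBβ: add FIRST(β)\{ε} to FOLLOW(B); if β nullable, add FOLLOW(A).
FOLLOW(S) = {$, b}


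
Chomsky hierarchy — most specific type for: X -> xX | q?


Right-linear: every RHS is a terminal or a terminal followed by one nonterminal
Classification: Type 3 (Regular)


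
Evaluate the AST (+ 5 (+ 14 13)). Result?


Evaluate inner: (+ 14 13) = 27
Evaluate root: (+ 5 27) = 32
Result: 32


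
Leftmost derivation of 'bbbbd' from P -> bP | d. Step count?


Derivation: P => bP => bbP => bbbP => bbbbP => bbbbd
Steps: 5


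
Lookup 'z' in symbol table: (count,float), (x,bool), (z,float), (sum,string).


Lookup 'z' → type float


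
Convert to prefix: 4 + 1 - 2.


left-to-right (same/higher precedence on left): tree is (- (+ 4 1) 2)
Prefix: - + 4 1 2


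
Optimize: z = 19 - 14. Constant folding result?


19 - 14 = 5 at compile time
Optimized: z = 5


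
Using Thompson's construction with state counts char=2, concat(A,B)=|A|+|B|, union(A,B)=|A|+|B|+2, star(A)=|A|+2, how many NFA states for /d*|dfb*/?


Syntax tree has 4 char leaf(s), 1 union(s), 2 star(s)
chars contribute 4×2 = 8; each union adds +2; each star adds +2
Total: 8 + 2 + 4 = 14 states
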